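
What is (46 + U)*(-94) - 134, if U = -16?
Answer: -2954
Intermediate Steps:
(46 + U)*(-94) - 134 = (46 - 16)*(-94) - 134 = 30*(-94) - 134 = -2820 - 134 = -2954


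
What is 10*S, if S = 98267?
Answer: 982670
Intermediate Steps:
10*S = 10*98267 = 982670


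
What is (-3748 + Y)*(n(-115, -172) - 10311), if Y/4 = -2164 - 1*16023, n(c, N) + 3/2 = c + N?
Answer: 810819352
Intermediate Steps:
n(c, N) = -3/2 + N + c (n(c, N) = -3/2 + (c + N) = -3/2 + (N + c) = -3/2 + N + c)
Y = -72748 (Y = 4*(-2164 - 1*16023) = 4*(-2164 - 16023) = 4*(-18187) = -72748)
(-3748 + Y)*(n(-115, -172) - 10311) = (-3748 - 72748)*((-3/2 - 172 - 115) - 10311) = -76496*(-577/2 - 10311) = -76496*(-21199/2) = 810819352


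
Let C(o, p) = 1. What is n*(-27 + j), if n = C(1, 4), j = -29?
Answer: -56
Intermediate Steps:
n = 1
n*(-27 + j) = 1*(-27 - 29) = 1*(-56) = -56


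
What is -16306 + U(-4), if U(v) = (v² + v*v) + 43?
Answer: -16231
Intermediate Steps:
U(v) = 43 + 2*v² (U(v) = (v² + v²) + 43 = 2*v² + 43 = 43 + 2*v²)
-16306 + U(-4) = -16306 + (43 + 2*(-4)²) = -16306 + (43 + 2*16) = -16306 + (43 + 32) = -16306 + 75 = -16231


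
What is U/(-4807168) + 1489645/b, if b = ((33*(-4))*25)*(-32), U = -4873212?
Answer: 187392211/12393480 ≈ 15.120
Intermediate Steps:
b = 105600 (b = -132*25*(-32) = -3300*(-32) = 105600)
U/(-4807168) + 1489645/b = -4873212/(-4807168) + 1489645/105600 = -4873212*(-1/4807168) + 1489645*(1/105600) = 1218303/1201792 + 297929/21120 = 187392211/12393480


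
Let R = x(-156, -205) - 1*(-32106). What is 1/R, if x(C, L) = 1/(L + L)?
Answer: 410/13163459 ≈ 3.1147e-5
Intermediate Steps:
x(C, L) = 1/(2*L)
R = 13163459/410 (R = (1/2)/(-205) - 1*(-32106) = (1/2)*(-1/205) + 32106 = -1/410 + 32106 = 13163459/410 ≈ 32106.)
1/R = 1/(13163459/410) = 410/13163459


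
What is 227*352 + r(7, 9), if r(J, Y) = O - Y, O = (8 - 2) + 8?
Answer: 79909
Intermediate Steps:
O = 14 (O = 6 + 8 = 14)
r(J, Y) = 14 - Y
227*352 + r(7, 9) = 227*352 + (14 - 1*9) = 79904 + (14 - 9) = 79904 + 5 = 79909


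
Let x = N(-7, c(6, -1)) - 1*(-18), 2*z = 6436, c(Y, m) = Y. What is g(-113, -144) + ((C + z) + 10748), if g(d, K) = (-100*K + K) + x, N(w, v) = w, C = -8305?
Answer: 19928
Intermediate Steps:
z = 3218 (z = (½)*6436 = 3218)
x = 11 (x = -7 - 1*(-18) = -7 + 18 = 11)
g(d, K) = 11 - 99*K (g(d, K) = (-100*K + K) + 11 = -99*K + 11 = 11 - 99*K)
g(-113, -144) + ((C + z) + 10748) = (11 - 99*(-144)) + ((-8305 + 3218) + 10748) = (11 + 14256) + (-5087 + 10748) = 14267 + 5661 = 19928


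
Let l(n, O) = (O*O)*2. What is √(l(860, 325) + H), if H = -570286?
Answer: 2*I*√89759 ≈ 599.2*I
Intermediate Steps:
l(n, O) = 2*O² (l(n, O) = O²*2 = 2*O²)
√(l(860, 325) + H) = √(2*325² - 570286) = √(2*105625 - 570286) = √(211250 - 570286) = √(-359036) = 2*I*√89759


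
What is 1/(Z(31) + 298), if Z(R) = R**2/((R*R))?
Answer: 1/299 ≈ 0.0033445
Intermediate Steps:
Z(R) = 1 (Z(R) = R**2/(R**2) = R**2/R**2 = 1)
1/(Z(31) + 298) = 1/(1 + 298) = 1/299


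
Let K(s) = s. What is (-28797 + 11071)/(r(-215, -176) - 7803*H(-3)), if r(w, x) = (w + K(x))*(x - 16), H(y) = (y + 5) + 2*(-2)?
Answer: -8863/45339 ≈ -0.19548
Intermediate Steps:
H(y) = 1 + y (H(y) = (5 + y) - 4 = 1 + y)
r(w, x) = (-16 + x)*(w + x) (r(w, x) = (w + x)*(x - 16) = (w + x)*(-16 + x) = (-16 + x)*(w + x))
(-28797 + 11071)/(r(-215, -176) - 7803*H(-3)) = (-28797 + 11071)/(((-176)² - 16*(-215) - 16*(-176) - 215*(-176)) - 7803*(1 - 3)) = -17726/((30976 + 3440 + 2816 + 37840) - 7803*(-2)) = -17726/(75072 + 15606) = -17726/90678 = -17726*1/90678 = -8863/45339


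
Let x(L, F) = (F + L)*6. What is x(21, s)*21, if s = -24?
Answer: -378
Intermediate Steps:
x(L, F) = 6*F + 6*L
x(21, s)*21 = (6*(-24) + 6*21)*21 = (-144 + 126)*21 = -18*21 = -378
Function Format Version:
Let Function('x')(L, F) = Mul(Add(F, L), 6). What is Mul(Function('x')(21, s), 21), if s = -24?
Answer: -378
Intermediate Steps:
Function('x')(L, F) = Add(Mul(6, F), Mul(6, L))
Mul(Function('x')(21, s), 21) = Mul(Add(Mul(6, -24), Mul(6, 21)), 21) = Mul(Add(-144, 126), 21) = Mul(-18, 21) = -378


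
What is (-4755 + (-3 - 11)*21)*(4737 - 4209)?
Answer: -2665872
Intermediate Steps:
(-4755 + (-3 - 11)*21)*(4737 - 4209) = (-4755 - 14*21)*528 = (-4755 - 294)*528 = -5049*528 = -2665872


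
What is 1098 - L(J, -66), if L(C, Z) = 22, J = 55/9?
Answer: 1076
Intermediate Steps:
J = 55/9 (J = 55*(1/9) = 55/9 ≈ 6.1111)
1098 - L(J, -66) = 1098 - 1*22 = 1098 - 22 = 1076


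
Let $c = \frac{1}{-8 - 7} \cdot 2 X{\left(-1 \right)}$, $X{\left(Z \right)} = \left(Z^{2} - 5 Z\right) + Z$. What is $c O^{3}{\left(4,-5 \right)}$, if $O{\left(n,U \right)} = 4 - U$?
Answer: $-486$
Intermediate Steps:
$X{\left(Z \right)} = Z^{2} - 4 Z$
$c = - \frac{2}{3}$ ($c = \frac{1}{-8 - 7} \cdot 2 \left(- (-4 - 1)\right) = \frac{1}{-15} \cdot 2 \left(\left(-1\right) \left(-5\right)\right) = \left(- \frac{1}{15}\right) 2 \cdot 5 = \left(- \frac{2}{15}\right) 5 = - \frac{2}{3} \approx -0.66667$)
$c O^{3}{\left(4,-5 \right)} = - \frac{2 \left(4 - -5\right)^{3}}{3} = - \frac{2 \left(4 + 5\right)^{3}}{3} = - \frac{2 \cdot 9^{3}}{3} = \left(- \frac{2}{3}\right) 729 = -486$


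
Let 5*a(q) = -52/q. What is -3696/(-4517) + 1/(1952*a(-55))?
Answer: 376400959/458493568 ≈ 0.82095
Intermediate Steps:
a(q) = -52/(5*q) (a(q) = (-52/q)/5 = -52/(5*q))
-3696/(-4517) + 1/(1952*a(-55)) = -3696/(-4517) + 1/(1952*((-52/5/(-55)))) = -3696*(-1/4517) + 1/(1952*((-52/5*(-1/55)))) = 3696/4517 + 1/(1952*(52/275)) = 3696/4517 + (1/1952)*(275/52) = 3696/4517 + 275/101504 = 376400959/458493568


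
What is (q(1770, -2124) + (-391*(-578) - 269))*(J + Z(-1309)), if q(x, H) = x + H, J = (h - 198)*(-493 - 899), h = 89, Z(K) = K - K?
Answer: 34195698000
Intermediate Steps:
Z(K) = 0
J = 151728 (J = (89 - 198)*(-493 - 899) = -109*(-1392) = 151728)
q(x, H) = H + x
(q(1770, -2124) + (-391*(-578) - 269))*(J + Z(-1309)) = ((-2124 + 1770) + (-391*(-578) - 269))*(151728 + 0) = (-354 + (225998 - 269))*151728 = (-354 + 225729)*151728 = 225375*151728 = 34195698000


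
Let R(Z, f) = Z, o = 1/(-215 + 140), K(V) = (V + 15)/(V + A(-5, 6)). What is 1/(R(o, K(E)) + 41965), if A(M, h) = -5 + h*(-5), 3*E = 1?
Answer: 75/3147374 ≈ 2.3829e-5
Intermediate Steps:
E = ⅓ (E = (⅓)*1 = ⅓ ≈ 0.33333)
A(M, h) = -5 - 5*h
K(V) = (15 + V)/(-35 + V) (K(V) = (V + 15)/(V + (-5 - 5*6)) = (15 + V)/(V + (-5 - 30)) = (15 + V)/(V - 35) = (15 + V)/(-35 + V))
o = -1/75 (o = 1/(-75) = -1/75 ≈ -0.013333)
1/(R(o, K(E)) + 41965) = 1/(-1/75 + 41965) = 1/(3147374/75) = 75/3147374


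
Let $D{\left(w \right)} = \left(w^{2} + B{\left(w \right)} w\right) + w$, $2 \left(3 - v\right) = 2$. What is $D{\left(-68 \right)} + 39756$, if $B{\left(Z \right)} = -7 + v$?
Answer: $44652$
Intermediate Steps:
$v = 2$ ($v = 3 - 1 = 2$)
$B{\left(Z \right)} = -5$ ($B{\left(Z \right)} = -7 + 2 = -5$)
$D{\left(w \right)} = w^{2} - 4 w$ ($D{\left(w \right)} = \left(w^{2} - 5 w\right) + w = w^{2} - 4 w$)
$D{\left(-68 \right)} + 39756 = - 68 \left(-4 - 68\right) + 39756 = \left(-68\right) \left(-72\right) + 39756 = 4896 + 39756 = 44652$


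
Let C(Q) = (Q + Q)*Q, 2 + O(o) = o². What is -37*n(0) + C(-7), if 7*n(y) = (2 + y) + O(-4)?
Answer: 94/7 ≈ 13.429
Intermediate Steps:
O(o) = -2 + o²
C(Q) = 2*Q² (C(Q) = (2*Q)*Q = 2*Q²)
n(y) = 16/7 + y/7 (n(y) = ((2 + y) + (-2 + (-4)²))/7 = ((2 + y) + (-2 + 16))/7 = ((2 + y) + 14)/7 = (16 + y)/7 = 16/7 + y/7)
-37*n(0) + C(-7) = -37*(16/7 + (⅐)*0) + 2*(-7)² = -37*(16/7 + 0) + 2*49 = -37*16/7 + 98 = -592/7 + 98 = 94/7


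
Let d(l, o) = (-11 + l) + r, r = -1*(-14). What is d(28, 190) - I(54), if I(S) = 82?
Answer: -51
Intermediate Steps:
r = 14
d(l, o) = 3 + l (d(l, o) = (-11 + l) + 14 = 3 + l)
d(28, 190) - I(54) = (3 + 28) - 1*82 = 31 - 82 = -51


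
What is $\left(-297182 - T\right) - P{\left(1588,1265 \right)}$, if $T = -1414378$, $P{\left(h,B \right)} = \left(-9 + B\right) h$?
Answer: $-877332$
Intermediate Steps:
$P{\left(h,B \right)} = h \left(-9 + B\right)$
$\left(-297182 - T\right) - P{\left(1588,1265 \right)} = \left(-297182 - -1414378\right) - 1588 \left(-9 + 1265\right) = \left(-297182 + 1414378\right) - 1588 \cdot 1256 = 1117196 - 1994528 = -877332$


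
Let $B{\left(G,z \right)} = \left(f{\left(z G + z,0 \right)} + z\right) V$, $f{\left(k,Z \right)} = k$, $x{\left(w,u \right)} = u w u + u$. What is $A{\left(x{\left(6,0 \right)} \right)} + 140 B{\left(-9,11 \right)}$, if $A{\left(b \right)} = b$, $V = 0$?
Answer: $0$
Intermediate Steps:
$x{\left(w,u \right)} = u + w u^{2}$ ($x{\left(w,u \right)} = w u^{2} + u = u + w u^{2}$)
$B{\left(G,z \right)} = 0$ ($B{\left(G,z \right)} = \left(\left(z G + z\right) + z\right) 0 = \left(\left(G z + z\right) + z\right) 0 = \left(\left(z + G z\right) + z\right) 0 = \left(2 z + G z\right) 0 = 0$)
$A{\left(x{\left(6,0 \right)} \right)} + 140 B{\left(-9,11 \right)} = 0 \left(1 + 0 \cdot 6\right) + 140 \cdot 0 = 0 \left(1 + 0\right) + 0 = 0 \cdot 1 + 0 = 0 + 0 = 0$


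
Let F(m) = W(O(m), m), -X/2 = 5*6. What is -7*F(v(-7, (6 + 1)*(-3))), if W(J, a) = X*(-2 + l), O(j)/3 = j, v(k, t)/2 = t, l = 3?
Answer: 420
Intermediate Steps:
v(k, t) = 2*t
X = -60 (X = -10*6 = -2*30 = -60)
O(j) = 3*j
W(J, a) = -60 (W(J, a) = -60*(-2 + 3) = -60*1 = -60)
F(m) = -60
-7*F(v(-7, (6 + 1)*(-3))) = -7*(-60) = 420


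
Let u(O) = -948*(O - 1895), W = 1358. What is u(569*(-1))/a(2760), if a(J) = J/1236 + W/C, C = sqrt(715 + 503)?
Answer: -2407151134080/696439417 + 1201891403328*sqrt(1218)/696439417 ≈ 56773.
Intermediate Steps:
C = sqrt(1218) ≈ 34.900
a(J) = J/1236 + 97*sqrt(1218)/87 (a(J) = J/1236 + 1358/(sqrt(1218)) = J*(1/1236) + 1358*(sqrt(1218)/1218) = J/1236 + 97*sqrt(1218)/87)
u(O) = 1796460 - 948*O (u(O) = -948*(-1895 + O) = 1796460 - 948*O)
u(569*(-1))/a(2760) = (1796460 - 539412*(-1))/((1/1236)*2760 + 97*sqrt(1218)/87) = (1796460 - 948*(-569))/(230/103 + 97*sqrt(1218)/87) = (1796460 + 539412)/(230/103 + 97*sqrt(1218)/87) = 2335872/(230/103 + 97*sqrt(1218)/87)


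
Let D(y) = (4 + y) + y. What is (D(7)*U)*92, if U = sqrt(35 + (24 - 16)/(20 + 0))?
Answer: 1656*sqrt(885)/5 ≈ 9852.9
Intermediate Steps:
D(y) = 4 + 2*y
U = sqrt(885)/5 (U = sqrt(35 + 8/20) = sqrt(35 + 8*(1/20)) = sqrt(35 + 2/5) = sqrt(177/5) = sqrt(885)/5 ≈ 5.9498)
(D(7)*U)*92 = ((4 + 2*7)*(sqrt(885)/5))*92 = ((4 + 14)*(sqrt(885)/5))*92 = (18*(sqrt(885)/5))*92 = (18*sqrt(885)/5)*92 = 1656*sqrt(885)/5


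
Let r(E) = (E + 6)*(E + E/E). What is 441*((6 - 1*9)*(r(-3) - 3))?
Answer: 11907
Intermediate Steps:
r(E) = (1 + E)*(6 + E) (r(E) = (6 + E)*(E + 1) = (6 + E)*(1 + E) = (1 + E)*(6 + E))
441*((6 - 1*9)*(r(-3) - 3)) = 441*((6 - 1*9)*((6 + (-3)**2 + 7*(-3)) - 3)) = 441*((6 - 9)*((6 + 9 - 21) - 3)) = 441*(-3*(-6 - 3)) = 441*(-3*(-9)) = 441*27 = 11907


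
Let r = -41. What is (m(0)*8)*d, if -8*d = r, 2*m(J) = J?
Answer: 0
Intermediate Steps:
m(J) = J/2
d = 41/8 (d = -⅛*(-41) = 41/8 ≈ 5.1250)
(m(0)*8)*d = (((½)*0)*8)*(41/8) = (0*8)*(41/8) = 0*(41/8) = 0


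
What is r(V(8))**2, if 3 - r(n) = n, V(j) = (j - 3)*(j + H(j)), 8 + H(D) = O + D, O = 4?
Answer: 3249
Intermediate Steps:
H(D) = -4 + D (H(D) = -8 + (4 + D) = -4 + D)
V(j) = (-4 + 2*j)*(-3 + j) (V(j) = (j - 3)*(j + (-4 + j)) = (-3 + j)*(-4 + 2*j) = (-4 + 2*j)*(-3 + j))
r(n) = 3 - n
r(V(8))**2 = (3 - (12 - 10*8 + 2*8**2))**2 = (3 - (12 - 80 + 2*64))**2 = (3 - (12 - 80 + 128))**2 = (3 - 1*60)**2 = (3 - 60)**2 = (-57)**2 = 3249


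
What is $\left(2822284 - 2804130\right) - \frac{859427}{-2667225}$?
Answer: $\frac{48421662077}{2667225} \approx 18154.0$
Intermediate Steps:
$\left(2822284 - 2804130\right) - \frac{859427}{-2667225} = 18154 - - \frac{859427}{2667225} = 18154 + \frac{859427}{2667225} = \frac{48421662077}{2667225}$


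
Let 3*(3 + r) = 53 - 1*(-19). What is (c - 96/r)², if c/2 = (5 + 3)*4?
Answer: 173056/49 ≈ 3531.8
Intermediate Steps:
c = 64 (c = 2*((5 + 3)*4) = 2*(8*4) = 2*32 = 64)
r = 21 (r = -3 + (53 - 1*(-19))/3 = -3 + (53 + 19)/3 = -3 + (⅓)*72 = -3 + 24 = 21)
(c - 96/r)² = (64 - 96/21)² = (64 - 96*1/21)² = (64 - 32/7)² = (416/7)² = 173056/49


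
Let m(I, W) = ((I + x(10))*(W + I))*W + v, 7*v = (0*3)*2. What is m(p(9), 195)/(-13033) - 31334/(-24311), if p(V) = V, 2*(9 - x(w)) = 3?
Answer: -15548635048/316845263 ≈ -49.073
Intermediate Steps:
x(w) = 15/2 (x(w) = 9 - 1/2*3 = 9 - 3/2 = 15/2)
v = 0 (v = ((0*3)*2)/7 = (0*2)/7 = (1/7)*0 = 0)
m(I, W) = W*(15/2 + I)*(I + W) (m(I, W) = ((I + 15/2)*(W + I))*W + 0 = ((15/2 + I)*(I + W))*W + 0 = W*(15/2 + I)*(I + W) + 0 = W*(15/2 + I)*(I + W))
m(p(9), 195)/(-13033) - 31334/(-24311) = ((1/2)*195*(2*9**2 + 15*9 + 15*195 + 2*9*195))/(-13033) - 31334/(-24311) = ((1/2)*195*(2*81 + 135 + 2925 + 3510))*(-1/13033) - 31334*(-1/24311) = ((1/2)*195*(162 + 135 + 2925 + 3510))*(-1/13033) + 31334/24311 = ((1/2)*195*6732)*(-1/13033) + 31334/24311 = 656370*(-1/13033) + 31334/24311 = -656370/13033 + 31334/24311 = -15548635048/316845263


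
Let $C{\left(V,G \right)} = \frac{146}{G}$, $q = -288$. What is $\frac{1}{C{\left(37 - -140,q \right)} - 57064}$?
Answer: $- \frac{144}{8217289} \approx -1.7524 \cdot 10^{-5}$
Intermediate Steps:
$\frac{1}{C{\left(37 - -140,q \right)} - 57064} = \frac{1}{\frac{146}{-288} - 57064} = \frac{1}{146 \left(- \frac{1}{288}\right) - 57064} = \frac{1}{- \frac{73}{144} - 57064} = \frac{1}{- \frac{8217289}{144}} = - \frac{144}{8217289}$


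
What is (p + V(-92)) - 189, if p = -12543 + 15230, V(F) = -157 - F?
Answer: 2433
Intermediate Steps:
p = 2687
(p + V(-92)) - 189 = (2687 + (-157 - 1*(-92))) - 189 = (2687 + (-157 + 92)) - 189 = (2687 - 65) - 189 = 2622 - 189 = 2433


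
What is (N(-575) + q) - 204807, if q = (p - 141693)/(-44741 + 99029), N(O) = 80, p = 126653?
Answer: -694639651/3393 ≈ -2.0473e+5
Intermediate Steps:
q = -940/3393 (q = (126653 - 141693)/(-44741 + 99029) = -15040/54288 = -15040*1/54288 = -940/3393 ≈ -0.27704)
(N(-575) + q) - 204807 = (80 - 940/3393) - 204807 = 270500/3393 - 204807 = -694639651/3393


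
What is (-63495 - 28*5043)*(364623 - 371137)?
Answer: 1333409286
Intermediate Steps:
(-63495 - 28*5043)*(364623 - 371137) = (-63495 - 141204)*(-6514) = -204699*(-6514) = 1333409286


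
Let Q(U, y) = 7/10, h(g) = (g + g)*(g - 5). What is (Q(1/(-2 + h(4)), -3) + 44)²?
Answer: 199809/100 ≈ 1998.1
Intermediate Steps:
h(g) = 2*g*(-5 + g) (h(g) = (2*g)*(-5 + g) = 2*g*(-5 + g))
Q(U, y) = 7/10 (Q(U, y) = 7*(⅒) = 7/10)
(Q(1/(-2 + h(4)), -3) + 44)² = (7/10 + 44)² = (447/10)² = 199809/100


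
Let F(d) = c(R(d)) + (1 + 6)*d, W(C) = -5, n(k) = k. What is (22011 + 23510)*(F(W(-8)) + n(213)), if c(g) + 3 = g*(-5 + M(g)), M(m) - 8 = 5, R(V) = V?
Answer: 6145335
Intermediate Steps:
M(m) = 13 (M(m) = 8 + 5 = 13)
c(g) = -3 + 8*g (c(g) = -3 + g*(-5 + 13) = -3 + g*8 = -3 + 8*g)
F(d) = -3 + 15*d (F(d) = (-3 + 8*d) + (1 + 6)*d = (-3 + 8*d) + 7*d = -3 + 15*d)
(22011 + 23510)*(F(W(-8)) + n(213)) = (22011 + 23510)*((-3 + 15*(-5)) + 213) = 45521*((-3 - 75) + 213) = 45521*(-78 + 213) = 45521*135 = 6145335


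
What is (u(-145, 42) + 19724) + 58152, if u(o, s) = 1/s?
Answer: 3270793/42 ≈ 77876.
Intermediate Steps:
(u(-145, 42) + 19724) + 58152 = (1/42 + 19724) + 58152 = 828409/42 + 58152 = 3270793/42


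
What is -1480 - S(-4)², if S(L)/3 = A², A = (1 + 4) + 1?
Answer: -13144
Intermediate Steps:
A = 6 (A = 5 + 1 = 6)
S(L) = 108 (S(L) = 3*6² = 3*36 = 108)
-1480 - S(-4)² = -1480 - 1*108² = -1480 - 1*11664 = -1480 - 11664 = -13144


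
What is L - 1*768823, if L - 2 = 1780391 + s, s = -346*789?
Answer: 738576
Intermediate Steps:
s = -272994
L = 1507399 (L = 2 + (1780391 - 272994) = 2 + 1507397 = 1507399)
L - 1*768823 = 1507399 - 1*768823 = 1507399 - 768823 = 738576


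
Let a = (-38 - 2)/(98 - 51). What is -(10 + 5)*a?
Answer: 600/47 ≈ 12.766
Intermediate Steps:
a = -40/47 ≈ -0.85106
-(10 + 5)*a = -(10 + 5)*(-40)/47 = -15*(-40)/47 = -1*(-600/47) = 600/47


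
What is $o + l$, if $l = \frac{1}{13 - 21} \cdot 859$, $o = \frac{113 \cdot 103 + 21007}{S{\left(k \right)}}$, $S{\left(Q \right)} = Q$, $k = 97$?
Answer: $\frac{177845}{776} \approx 229.18$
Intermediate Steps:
$o = \frac{32646}{97}$ ($o = \frac{113 \cdot 103 + 21007}{97} = \left(11639 + 21007\right) \frac{1}{97} = 32646 \cdot \frac{1}{97} = \frac{32646}{97} \approx 336.56$)
$l = - \frac{859}{8}$ ($l = \frac{1}{-8} \cdot 859 = \left(- \frac{1}{8}\right) 859 = - \frac{859}{8} \approx -107.38$)
$o + l = \frac{32646}{97} - \frac{859}{8} = \frac{177845}{776}$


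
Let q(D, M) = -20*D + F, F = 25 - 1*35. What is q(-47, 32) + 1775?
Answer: 2705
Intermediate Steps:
F = -10 (F = 25 - 35 = -10)
q(D, M) = -10 - 20*D (q(D, M) = -20*D - 10 = -10 - 20*D)
q(-47, 32) + 1775 = (-10 - 20*(-47)) + 1775 = (-10 + 940) + 1775 = 930 + 1775 = 2705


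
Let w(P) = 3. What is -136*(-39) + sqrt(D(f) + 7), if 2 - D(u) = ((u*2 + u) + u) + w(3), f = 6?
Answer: 5304 + 3*I*sqrt(2) ≈ 5304.0 + 4.2426*I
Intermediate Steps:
D(u) = -1 - 4*u (D(u) = 2 - (((u*2 + u) + u) + 3) = 2 - (((2*u + u) + u) + 3) = 2 - ((3*u + u) + 3) = 2 - (4*u + 3) = 2 - (3 + 4*u) = 2 + (-3 - 4*u) = -1 - 4*u)
-136*(-39) + sqrt(D(f) + 7) = -136*(-39) + sqrt((-1 - 4*6) + 7) = 5304 + sqrt((-1 - 24) + 7) = 5304 + sqrt(-25 + 7) = 5304 + sqrt(-18) = 5304 + 3*I*sqrt(2)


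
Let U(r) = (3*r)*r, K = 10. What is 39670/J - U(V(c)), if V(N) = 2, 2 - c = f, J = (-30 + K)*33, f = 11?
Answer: -4759/66 ≈ -72.106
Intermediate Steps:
J = -660 (J = (-30 + 10)*33 = -20*33 = -660)
c = -9 (c = 2 - 1*11 = 2 - 11 = -9)
U(r) = 3*r²
39670/J - U(V(c)) = 39670/(-660) - 3*2² = 39670*(-1/660) - 3*4 = -3967/66 - 1*12 = -3967/66 - 12 = -4759/66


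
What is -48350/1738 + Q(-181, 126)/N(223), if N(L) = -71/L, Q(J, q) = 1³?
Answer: -1910212/61699 ≈ -30.960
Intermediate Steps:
Q(J, q) = 1
-48350/1738 + Q(-181, 126)/N(223) = -48350/1738 + 1/(-71/223) = -48350*1/1738 + 1/(-71*1/223) = -24175/869 + 1/(-71/223) = -24175/869 + 1*(-223/71) = -24175/869 - 223/71 = -1910212/61699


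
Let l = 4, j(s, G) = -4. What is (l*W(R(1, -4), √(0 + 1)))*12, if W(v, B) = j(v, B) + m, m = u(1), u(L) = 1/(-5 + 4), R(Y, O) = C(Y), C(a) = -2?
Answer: -240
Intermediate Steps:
R(Y, O) = -2
u(L) = -1 (u(L) = 1/(-1) = -1)
m = -1
W(v, B) = -5 (W(v, B) = -4 - 1 = -5)
(l*W(R(1, -4), √(0 + 1)))*12 = (4*(-5))*12 = -20*12 = -240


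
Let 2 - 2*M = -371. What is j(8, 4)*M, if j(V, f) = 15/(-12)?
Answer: -1865/8 ≈ -233.13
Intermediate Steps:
j(V, f) = -5/4 (j(V, f) = 15*(-1/12) = -5/4)
M = 373/2 (M = 1 - ½*(-371) = 1 + 371/2 = 373/2 ≈ 186.50)
j(8, 4)*M = -5/4*373/2 = -1865/8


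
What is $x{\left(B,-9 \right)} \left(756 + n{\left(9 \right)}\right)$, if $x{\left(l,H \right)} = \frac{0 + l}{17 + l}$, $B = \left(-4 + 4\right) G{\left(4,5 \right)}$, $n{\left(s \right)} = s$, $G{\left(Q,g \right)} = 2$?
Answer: $0$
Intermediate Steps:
$B = 0$ ($B = \left(-4 + 4\right) 2 = 0 \cdot 2 = 0$)
$x{\left(l,H \right)} = \frac{l}{17 + l}$
$x{\left(B,-9 \right)} \left(756 + n{\left(9 \right)}\right) = \frac{0}{17 + 0} \left(756 + 9\right) = \frac{0}{17} \cdot 765 = 0 \cdot \frac{1}{17} \cdot 765 = 0 \cdot 765 = 0$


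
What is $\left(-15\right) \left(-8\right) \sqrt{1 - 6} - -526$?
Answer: $526 + 120 i \sqrt{5} \approx 526.0 + 268.33 i$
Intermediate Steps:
$\left(-15\right) \left(-8\right) \sqrt{1 - 6} - -526 = 120 \sqrt{-5} + 526 = 120 i \sqrt{5} + 526 = 526 + 120 i \sqrt{5}$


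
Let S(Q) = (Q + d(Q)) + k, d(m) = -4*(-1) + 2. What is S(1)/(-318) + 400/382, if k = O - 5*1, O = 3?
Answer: 62645/60738 ≈ 1.0314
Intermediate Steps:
d(m) = 6 (d(m) = 4 + 2 = 6)
k = -2 (k = 3 - 5*1 = 3 - 5 = -2)
S(Q) = 4 + Q (S(Q) = (Q + 6) - 2 = (6 + Q) - 2 = 4 + Q)
S(1)/(-318) + 400/382 = (4 + 1)/(-318) + 400/382 = 5*(-1/318) + 400*(1/382) = -5/318 + 200/191 = 62645/60738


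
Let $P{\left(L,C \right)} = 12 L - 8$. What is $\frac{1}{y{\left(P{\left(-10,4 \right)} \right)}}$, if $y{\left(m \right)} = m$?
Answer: $- \frac{1}{128} \approx -0.0078125$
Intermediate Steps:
$P{\left(L,C \right)} = -8 + 12 L$
$\frac{1}{y{\left(P{\left(-10,4 \right)} \right)}} = \frac{1}{-8 + 12 \left(-10\right)} = \frac{1}{-8 - 120} = \frac{1}{-128} = - \frac{1}{128}$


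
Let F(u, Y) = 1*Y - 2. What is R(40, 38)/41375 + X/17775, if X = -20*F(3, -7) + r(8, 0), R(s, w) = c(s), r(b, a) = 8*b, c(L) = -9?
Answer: 397421/29417625 ≈ 0.013510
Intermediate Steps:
R(s, w) = -9
F(u, Y) = -2 + Y (F(u, Y) = Y - 2 = -2 + Y)
X = 244 (X = -20*(-2 - 7) + 8*8 = -20*(-9) + 64 = 180 + 64 = 244)
R(40, 38)/41375 + X/17775 = -9/41375 + 244/17775 = 397421/29417625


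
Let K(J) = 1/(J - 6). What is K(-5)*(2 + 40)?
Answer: -42/11 ≈ -3.8182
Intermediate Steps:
K(J) = 1/(-6 + J)
K(-5)*(2 + 40) = (2 + 40)/(-6 - 5) = 42/(-11) = -1/11*42 = -42/11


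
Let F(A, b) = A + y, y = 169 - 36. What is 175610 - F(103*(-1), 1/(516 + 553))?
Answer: 175580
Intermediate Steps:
y = 133
F(A, b) = 133 + A (F(A, b) = A + 133 = 133 + A)
175610 - F(103*(-1), 1/(516 + 553)) = 175610 - (133 + 103*(-1)) = 175610 - (133 - 103) = 175610 - 1*30 = 175610 - 30 = 175580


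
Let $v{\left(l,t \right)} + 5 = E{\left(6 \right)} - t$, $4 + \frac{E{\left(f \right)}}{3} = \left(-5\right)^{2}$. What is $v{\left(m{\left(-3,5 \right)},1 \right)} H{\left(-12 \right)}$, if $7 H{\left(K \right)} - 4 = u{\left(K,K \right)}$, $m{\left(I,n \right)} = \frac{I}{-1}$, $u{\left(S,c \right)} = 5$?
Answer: $\frac{513}{7} \approx 73.286$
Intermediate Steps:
$m{\left(I,n \right)} = - I$ ($m{\left(I,n \right)} = I \left(-1\right) = - I$)
$E{\left(f \right)} = 63$ ($E{\left(f \right)} = -12 + 3 \left(-5\right)^{2} = -12 + 3 \cdot 25 = -12 + 75 = 63$)
$v{\left(l,t \right)} = 58 - t$ ($v{\left(l,t \right)} = -5 - \left(-63 + t\right) = 58 - t$)
$H{\left(K \right)} = \frac{9}{7}$ ($H{\left(K \right)} = \frac{4}{7} + \frac{1}{7} \cdot 5 = \frac{4}{7} + \frac{5}{7} = \frac{9}{7}$)
$v{\left(m{\left(-3,5 \right)},1 \right)} H{\left(-12 \right)} = \left(58 - 1\right) \frac{9}{7} = 57 \cdot \frac{9}{7} = \frac{513}{7}$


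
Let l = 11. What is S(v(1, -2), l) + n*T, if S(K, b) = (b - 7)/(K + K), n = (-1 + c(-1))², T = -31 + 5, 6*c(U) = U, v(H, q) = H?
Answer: -601/18 ≈ -33.389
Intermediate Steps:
c(U) = U/6
T = -26
n = 49/36 (n = (-1 + (⅙)*(-1))² = (-1 - ⅙)² = (-7/6)² = 49/36 ≈ 1.3611)
S(K, b) = (-7 + b)/(2*K) (S(K, b) = (-7 + b)/((2*K)) = (-7 + b)*(1/(2*K)) = (-7 + b)/(2*K))
S(v(1, -2), l) + n*T = (½)*(-7 + 11)/1 + (49/36)*(-26) = (½)*1*4 - 637/18 = 2 - 637/18 = -601/18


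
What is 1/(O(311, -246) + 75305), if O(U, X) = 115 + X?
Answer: 1/75174 ≈ 1.3302e-5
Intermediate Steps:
1/(O(311, -246) + 75305) = 1/((115 - 246) + 75305) = 1/(-131 + 75305) = 1/75174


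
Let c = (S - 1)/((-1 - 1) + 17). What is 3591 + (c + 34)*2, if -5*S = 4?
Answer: 91469/25 ≈ 3658.8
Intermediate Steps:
S = -4/5 (S = -1/5*4 = -4/5 ≈ -0.80000)
c = -3/25 (c = (-4/5 - 1)/((-1 - 1) + 17) = -9/(5*(-2 + 17)) = -9/5/15 = -9/5*1/15 = -3/25 ≈ -0.12000)
3591 + (c + 34)*2 = 3591 + (-3/25 + 34)*2 = 3591 + (847/25)*2 = 3591 + 1694/25 = 91469/25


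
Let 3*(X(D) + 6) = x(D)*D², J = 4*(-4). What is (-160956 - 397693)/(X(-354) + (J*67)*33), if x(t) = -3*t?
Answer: -558649/44326482 ≈ -0.012603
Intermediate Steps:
J = -16
X(D) = -6 - D³ (X(D) = -6 + ((-3*D)*D²)/3 = -6 + (-3*D³)/3 = -6 - D³)
(-160956 - 397693)/(X(-354) + (J*67)*33) = (-160956 - 397693)/((-6 - 1*(-354)³) - 16*67*33) = -558649/((-6 - 1*(-44361864)) - 1072*33) = -558649/((-6 + 44361864) - 35376) = -558649/(44361858 - 35376) = -558649/44326482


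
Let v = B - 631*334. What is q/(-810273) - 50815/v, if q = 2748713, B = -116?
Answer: -35896472521/11390817834 ≈ -3.1514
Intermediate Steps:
v = -210870 (v = -116 - 631*334 = -116 - 210754 = -210870)
q/(-810273) - 50815/v = 2748713/(-810273) - 50815/(-210870) = 2748713*(-1/810273) - 50815*(-1/210870) = -2748713/810273 + 10163/42174 = -35896472521/11390817834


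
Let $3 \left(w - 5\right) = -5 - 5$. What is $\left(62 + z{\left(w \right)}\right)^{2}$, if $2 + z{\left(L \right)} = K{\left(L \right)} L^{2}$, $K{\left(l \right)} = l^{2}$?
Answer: $\frac{30085225}{6561} \approx 4585.5$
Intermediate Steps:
$w = \frac{5}{3}$ ($w = 5 + \frac{-5 - 5}{3} = 5 + \frac{1}{3} \left(-10\right) = 5 - \frac{10}{3} = \frac{5}{3} \approx 1.6667$)
$z{\left(L \right)} = -2 + L^{4}$ ($z{\left(L \right)} = -2 + L^{2} L^{2} = -2 + L^{4}$)
$\left(62 + z{\left(w \right)}\right)^{2} = \left(62 - \left(2 - \left(\frac{5}{3}\right)^{4}\right)\right)^{2} = \left(62 + \left(-2 + \frac{625}{81}\right)\right)^{2} = \left(62 + \frac{463}{81}\right)^{2} = \left(\frac{5485}{81}\right)^{2} = \frac{30085225}{6561}$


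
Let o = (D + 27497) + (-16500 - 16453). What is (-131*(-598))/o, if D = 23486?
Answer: 39169/9015 ≈ 4.3449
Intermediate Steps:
o = 18030 (o = (23486 + 27497) + (-16500 - 16453) = 50983 - 32953 = 18030)
(-131*(-598))/o = -131*(-598)/18030 = 78338*(1/18030) = 39169/9015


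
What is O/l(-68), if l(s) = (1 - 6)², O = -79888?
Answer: -79888/25 ≈ -3195.5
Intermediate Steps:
l(s) = 25 (l(s) = (-5)² = 25)
O/l(-68) = -79888/25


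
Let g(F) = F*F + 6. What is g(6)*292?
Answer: 12264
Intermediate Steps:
g(F) = 6 + F² (g(F) = F² + 6 = 6 + F²)
g(6)*292 = (6 + 6²)*292 = (6 + 36)*292 = 42*292 = 12264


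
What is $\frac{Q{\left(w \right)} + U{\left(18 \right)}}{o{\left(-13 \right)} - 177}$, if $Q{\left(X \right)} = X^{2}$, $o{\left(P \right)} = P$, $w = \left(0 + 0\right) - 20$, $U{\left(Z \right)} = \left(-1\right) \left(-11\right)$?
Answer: $- \frac{411}{190} \approx -2.1632$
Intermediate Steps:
$U{\left(Z \right)} = 11$
$w = -20$ ($w = 0 - 20 = -20$)
$\frac{Q{\left(w \right)} + U{\left(18 \right)}}{o{\left(-13 \right)} - 177} = \frac{\left(-20\right)^{2} + 11}{-13 - 177} = \frac{400 + 11}{-190} = 411 \left(- \frac{1}{190}\right) = - \frac{411}{190}$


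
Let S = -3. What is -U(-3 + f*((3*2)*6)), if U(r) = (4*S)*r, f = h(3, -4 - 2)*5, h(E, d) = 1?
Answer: 2124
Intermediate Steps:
f = 5 (f = 1*5 = 5)
U(r) = -12*r (U(r) = (4*(-3))*r = -12*r)
-U(-3 + f*((3*2)*6)) = -(-12)*(-3 + 5*((3*2)*6)) = -(-12)*(-3 + 5*(6*6)) = -(-12)*(-3 + 5*36) = -(-12)*(-3 + 180) = -(-12)*177 = -1*(-2124) = 2124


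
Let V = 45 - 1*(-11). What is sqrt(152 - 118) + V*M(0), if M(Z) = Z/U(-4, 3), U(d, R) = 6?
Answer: sqrt(34) ≈ 5.8309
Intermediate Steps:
V = 56 (V = 45 + 11 = 56)
M(Z) = Z/6
sqrt(152 - 118) + V*M(0) = sqrt(152 - 118) + 56*((1/6)*0) = sqrt(34) + 56*0 = sqrt(34) + 0 = sqrt(34)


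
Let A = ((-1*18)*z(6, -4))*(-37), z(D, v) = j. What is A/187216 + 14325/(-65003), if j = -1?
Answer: -1362580599/6084800824 ≈ -0.22393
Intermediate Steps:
z(D, v) = -1
A = -666 (A = (-1*18*(-1))*(-37) = -18*(-1)*(-37) = 18*(-37) = -666)
A/187216 + 14325/(-65003) = -666/187216 + 14325/(-65003) = -666*1/187216 + 14325*(-1/65003) = -333/93608 - 14325/65003 = -1362580599/6084800824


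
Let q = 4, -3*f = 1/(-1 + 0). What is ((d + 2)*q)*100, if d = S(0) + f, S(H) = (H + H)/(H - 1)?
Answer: 2800/3 ≈ 933.33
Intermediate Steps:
S(H) = 2*H/(-1 + H) (S(H) = (2*H)/(-1 + H) = 2*H/(-1 + H))
f = 1/3 (f = -1/(3*(-1 + 0)) = -1/3/(-1) = -1/3*(-1) = 1/3 ≈ 0.33333)
d = 1/3 (d = 2*0/(-1 + 0) + 1/3 = 2*0/(-1) + 1/3 = 2*0*(-1) + 1/3 = 0 + 1/3 = 1/3 ≈ 0.33333)
((d + 2)*q)*100 = ((1/3 + 2)*4)*100 = ((7/3)*4)*100 = (28/3)*100 = 2800/3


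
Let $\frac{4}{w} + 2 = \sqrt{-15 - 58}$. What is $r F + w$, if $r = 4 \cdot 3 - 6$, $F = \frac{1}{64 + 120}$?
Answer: $- \frac{505}{7084} - \frac{4 i \sqrt{73}}{77} \approx -0.071287 - 0.44384 i$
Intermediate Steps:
$w = \frac{4}{-2 + i \sqrt{73}}$ ($w = \frac{4}{-2 + \sqrt{-15 - 58}} = \frac{4}{-2 + \sqrt{-73}} = \frac{4}{-2 + i \sqrt{73}} \approx -0.1039 - 0.44384 i$)
$F = \frac{1}{184} \approx 0.0054348$
$r = 6$ ($r = 12 - 6 = 6$)
$r F + w = 6 \cdot \frac{1}{184} - \left(\frac{8}{77} + \frac{4 i \sqrt{73}}{77}\right) = \frac{3}{92} - \left(\frac{8}{77} + \frac{4 i \sqrt{73}}{77}\right) = - \frac{505}{7084} - \frac{4 i \sqrt{73}}{77}$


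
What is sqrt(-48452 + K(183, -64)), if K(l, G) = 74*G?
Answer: 2*I*sqrt(13297) ≈ 230.63*I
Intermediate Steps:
sqrt(-48452 + K(183, -64)) = sqrt(-48452 + 74*(-64)) = sqrt(-48452 - 4736) = sqrt(-53188) = 2*I*sqrt(13297)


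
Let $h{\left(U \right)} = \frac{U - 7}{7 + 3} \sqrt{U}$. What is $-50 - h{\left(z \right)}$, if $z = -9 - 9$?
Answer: $-50 + \frac{15 i \sqrt{2}}{2} \approx -50.0 + 10.607 i$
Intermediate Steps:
$z = -18$
$h{\left(U \right)} = \sqrt{U} \left(- \frac{7}{10} + \frac{U}{10}\right)$ ($h{\left(U \right)} = \frac{-7 + U}{10} \sqrt{U} = \left(-7 + U\right) \frac{1}{10} \sqrt{U} = \left(- \frac{7}{10} + \frac{U}{10}\right) \sqrt{U} = \sqrt{U} \left(- \frac{7}{10} + \frac{U}{10}\right)$)
$-50 - h{\left(z \right)} = -50 - \frac{\sqrt{-18} \left(-7 - 18\right)}{10} = -50 - \frac{1}{10} \cdot 3 i \sqrt{2} \left(-25\right) = -50 - - \frac{15 i \sqrt{2}}{2} = -50 + \frac{15 i \sqrt{2}}{2}$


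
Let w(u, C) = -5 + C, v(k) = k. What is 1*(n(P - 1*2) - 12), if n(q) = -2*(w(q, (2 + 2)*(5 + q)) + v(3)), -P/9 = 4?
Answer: 256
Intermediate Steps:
P = -36 (P = -9*4 = -36)
n(q) = -36 - 8*q (n(q) = -2*((-5 + (2 + 2)*(5 + q)) + 3) = -2*((-5 + 4*(5 + q)) + 3) = -2*((-5 + (20 + 4*q)) + 3) = -2*((15 + 4*q) + 3) = -2*(18 + 4*q) = -36 - 8*q)
1*(n(P - 1*2) - 12) = 1*((-36 - 8*(-36 - 1*2)) - 12) = 1*((-36 - 8*(-36 - 2)) - 12) = 1*((-36 - 8*(-38)) - 12) = 1*((-36 + 304) - 12) = 1*(268 - 12) = 1*256 = 256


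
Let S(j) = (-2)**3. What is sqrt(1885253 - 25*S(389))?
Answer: sqrt(1885453) ≈ 1373.1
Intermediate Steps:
S(j) = -8
sqrt(1885253 - 25*S(389)) = sqrt(1885253 - 25*(-8)) = sqrt(1885253 + 200) = sqrt(1885453)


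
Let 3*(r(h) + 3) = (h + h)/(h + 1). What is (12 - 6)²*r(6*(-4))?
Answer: -1908/23 ≈ -82.957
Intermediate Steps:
r(h) = -3 + 2*h/(3*(1 + h)) (r(h) = -3 + ((h + h)/(h + 1))/3 = -3 + ((2*h)/(1 + h))/3 = -3 + (2*h/(1 + h))/3 = -3 + 2*h/(3*(1 + h)))
(12 - 6)²*r(6*(-4)) = (12 - 6)²*((-9 - 42*(-4))/(3*(1 + 6*(-4)))) = 6²*((-9 - 7*(-24))/(3*(1 - 24))) = 36*((⅓)*(-9 + 168)/(-23)) = 36*((⅓)*(-1/23)*159) = 36*(-53/23) = -1908/23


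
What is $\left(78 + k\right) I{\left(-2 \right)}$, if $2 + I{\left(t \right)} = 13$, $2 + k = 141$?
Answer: $2387$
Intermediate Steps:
$k = 139$ ($k = -2 + 141 = 139$)
$I{\left(t \right)} = 11$ ($I{\left(t \right)} = -2 + 13 = 11$)
$\left(78 + k\right) I{\left(-2 \right)} = \left(78 + 139\right) 11 = 217 \cdot 11 = 2387$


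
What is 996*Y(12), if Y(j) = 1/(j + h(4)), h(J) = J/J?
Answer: 996/13 ≈ 76.615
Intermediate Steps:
h(J) = 1
Y(j) = 1/(1 + j) (Y(j) = 1/(j + 1) = 1/(1 + j))
996*Y(12) = 996/(1 + 12) = 996/13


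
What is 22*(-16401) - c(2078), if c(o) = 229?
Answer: -361051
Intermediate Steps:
22*(-16401) - c(2078) = 22*(-16401) - 1*229 = -360822 - 229 = -361051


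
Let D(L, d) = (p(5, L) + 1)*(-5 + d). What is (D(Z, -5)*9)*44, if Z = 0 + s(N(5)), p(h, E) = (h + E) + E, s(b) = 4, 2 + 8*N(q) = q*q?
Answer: -55440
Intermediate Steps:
N(q) = -1/4 + q**2/8 (N(q) = -1/4 + (q*q)/8 = -1/4 + q**2/8)
p(h, E) = h + 2*E (p(h, E) = (E + h) + E = h + 2*E)
Z = 4 (Z = 0 + 4 = 4)
D(L, d) = (-5 + d)*(6 + 2*L) (D(L, d) = ((5 + 2*L) + 1)*(-5 + d) = (6 + 2*L)*(-5 + d) = (-5 + d)*(6 + 2*L))
(D(Z, -5)*9)*44 = ((-30 - 5 - 10*4 - 5*(5 + 2*4))*9)*44 = ((-30 - 5 - 40 - 5*(5 + 8))*9)*44 = ((-30 - 5 - 40 - 5*13)*9)*44 = ((-30 - 5 - 40 - 65)*9)*44 = -140*9*44 = -1260*44 = -55440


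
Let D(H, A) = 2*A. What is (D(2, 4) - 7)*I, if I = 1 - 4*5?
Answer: -19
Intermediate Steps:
I = -19 (I = 1 - 20 = -19)
(D(2, 4) - 7)*I = (2*4 - 7)*(-19) = (8 - 7)*(-19) = 1*(-19) = -19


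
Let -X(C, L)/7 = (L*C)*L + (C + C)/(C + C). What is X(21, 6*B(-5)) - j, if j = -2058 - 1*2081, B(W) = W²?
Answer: -3303368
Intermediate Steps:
j = -4139 (j = -2058 - 2081 = -4139)
X(C, L) = -7 - 7*C*L² (X(C, L) = -7*((L*C)*L + (C + C)/(C + C)) = -7*((C*L)*L + (2*C)/((2*C))) = -7*(C*L² + (2*C)*(1/(2*C))) = -7*(C*L² + 1) = -7*(1 + C*L²) = -7 - 7*C*L²)
X(21, 6*B(-5)) - j = (-7 - 7*21*(6*(-5)²)²) - 1*(-4139) = (-7 - 7*21*(6*25)²) + 4139 = (-7 - 7*21*150²) + 4139 = (-7 - 7*21*22500) + 4139 = (-7 - 3307500) + 4139 = -3307507 + 4139 = -3303368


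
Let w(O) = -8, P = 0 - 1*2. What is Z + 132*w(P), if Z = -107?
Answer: -1163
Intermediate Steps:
P = -2 (P = 0 - 2 = -2)
Z + 132*w(P) = -107 + 132*(-8) = -107 - 1056 = -1163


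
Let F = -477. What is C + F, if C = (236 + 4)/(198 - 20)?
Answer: -42333/89 ≈ -475.65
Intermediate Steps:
C = 120/89 (C = 240/178 = 240*(1/178) = 120/89 ≈ 1.3483)
C + F = 120/89 - 477 = -42333/89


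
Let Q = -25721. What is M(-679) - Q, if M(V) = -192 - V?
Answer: 26208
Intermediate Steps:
M(-679) - Q = (-192 - 1*(-679)) - 1*(-25721) = (-192 + 679) + 25721 = 487 + 25721 = 26208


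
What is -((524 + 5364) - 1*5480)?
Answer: -408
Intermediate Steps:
-((524 + 5364) - 1*5480) = -(5888 - 5480) = -1*408 = -408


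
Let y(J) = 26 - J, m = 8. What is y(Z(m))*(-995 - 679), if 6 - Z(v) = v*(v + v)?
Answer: -247752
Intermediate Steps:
Z(v) = 6 - 2*v² (Z(v) = 6 - v*(v + v) = 6 - v*2*v = 6 - 2*v²)
y(Z(m))*(-995 - 679) = (26 - (6 - 2*8²))*(-995 - 679) = (26 - (6 - 2*64))*(-1674) = (26 - (6 - 128))*(-1674) = (26 - 1*(-122))*(-1674) = (26 + 122)*(-1674) = 148*(-1674) = -247752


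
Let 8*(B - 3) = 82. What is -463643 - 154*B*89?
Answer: -1290495/2 ≈ -6.4525e+5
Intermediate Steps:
B = 53/4 (B = 3 + (1/8)*82 = 3 + 41/4 = 53/4 ≈ 13.250)
-463643 - 154*B*89 = -463643 - 154*(53/4)*89 = -463643 - 4081*89/2 = -463643 - 1*363209/2 = -463643 - 363209/2 = -1290495/2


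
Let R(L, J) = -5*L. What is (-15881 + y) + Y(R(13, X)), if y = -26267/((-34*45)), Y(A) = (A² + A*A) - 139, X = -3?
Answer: -11555833/1530 ≈ -7552.8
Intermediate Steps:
Y(A) = -139 + 2*A² (Y(A) = (A² + A²) - 139 = 2*A² - 139 = -139 + 2*A²)
y = 26267/1530 (y = -26267/(-1530) = -26267*(-1/1530) = 26267/1530 ≈ 17.168)
(-15881 + y) + Y(R(13, X)) = (-15881 + 26267/1530) + (-139 + 2*(-5*13)²) = -24271663/1530 + (-139 + 2*(-65)²) = -24271663/1530 + (-139 + 2*4225) = -24271663/1530 + (-139 + 8450) = -24271663/1530 + 8311 = -11555833/1530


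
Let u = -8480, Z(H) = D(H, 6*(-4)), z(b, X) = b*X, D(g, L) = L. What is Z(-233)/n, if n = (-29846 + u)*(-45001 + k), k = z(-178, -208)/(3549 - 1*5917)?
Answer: -888/63836379653 ≈ -1.3911e-8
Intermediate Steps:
z(b, X) = X*b
Z(H) = -24 (Z(H) = 6*(-4) = -24)
k = -1157/74 (k = (-208*(-178))/(3549 - 1*5917) = 37024/(3549 - 5917) = 37024/(-2368) = 37024*(-1/2368) = -1157/74 ≈ -15.635)
n = 63836379653/37 (n = (-29846 - 8480)*(-45001 - 1157/74) = -38326*(-3331231/74) = 63836379653/37 ≈ 1.7253e+9)
Z(-233)/n = -24/63836379653/37 = -24*37/63836379653 = -888/63836379653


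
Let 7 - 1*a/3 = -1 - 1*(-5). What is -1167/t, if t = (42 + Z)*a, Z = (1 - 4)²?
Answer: -389/153 ≈ -2.5425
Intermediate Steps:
Z = 9 (Z = (-3)² = 9)
a = 9 (a = 21 - 3*(-1 - 1*(-5)) = 21 - 3*(-1 + 5) = 21 - 3*4 = 21 - 12 = 9)
t = 459 (t = (42 + 9)*9 = 51*9 = 459)
-1167/t = -1167/459 = -1167*1/459 = -389/153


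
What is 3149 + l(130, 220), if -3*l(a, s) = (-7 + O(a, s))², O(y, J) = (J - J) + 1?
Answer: 3137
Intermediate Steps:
O(y, J) = 1 (O(y, J) = 0 + 1 = 1)
l(a, s) = -12 (l(a, s) = -(-7 + 1)²/3 = -⅓*(-6)² = -⅓*36 = -12)
3149 + l(130, 220) = 3149 - 12 = 3137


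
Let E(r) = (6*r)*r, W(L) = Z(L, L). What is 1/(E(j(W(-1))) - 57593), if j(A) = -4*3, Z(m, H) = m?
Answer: -1/56729 ≈ -1.7628e-5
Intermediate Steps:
W(L) = L
j(A) = -12
E(r) = 6*r²
1/(E(j(W(-1))) - 57593) = 1/(6*(-12)² - 57593) = 1/(6*144 - 57593) = 1/(864 - 57593) = 1/(-56729) = -1/56729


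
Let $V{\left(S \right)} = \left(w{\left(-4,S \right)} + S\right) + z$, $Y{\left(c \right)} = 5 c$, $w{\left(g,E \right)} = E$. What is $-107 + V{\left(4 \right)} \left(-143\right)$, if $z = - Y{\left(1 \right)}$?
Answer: $-536$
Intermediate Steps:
$z = -5$ ($z = - 5 \cdot 1 = \left(-1\right) 5 = -5$)
$V{\left(S \right)} = -5 + 2 S$ ($V{\left(S \right)} = \left(S + S\right) - 5 = 2 S - 5 = -5 + 2 S$)
$-107 + V{\left(4 \right)} \left(-143\right) = -107 + \left(-5 + 2 \cdot 4\right) \left(-143\right) = -107 + \left(-5 + 8\right) \left(-143\right) = -107 + 3 \left(-143\right) = -107 - 429 = -536$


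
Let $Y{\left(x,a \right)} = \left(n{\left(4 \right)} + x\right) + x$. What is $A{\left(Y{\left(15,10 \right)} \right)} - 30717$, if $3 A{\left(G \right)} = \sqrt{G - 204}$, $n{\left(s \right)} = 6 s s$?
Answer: $-30717 + \frac{i \sqrt{78}}{3} \approx -30717.0 + 2.9439 i$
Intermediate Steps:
$n{\left(s \right)} = 6 s^{2}$
$Y{\left(x,a \right)} = 96 + 2 x$ ($Y{\left(x,a \right)} = \left(6 \cdot 4^{2} + x\right) + x = \left(6 \cdot 16 + x\right) + x = \left(96 + x\right) + x = 96 + 2 x$)
$A{\left(G \right)} = \frac{\sqrt{-204 + G}}{3}$ ($A{\left(G \right)} = \frac{\sqrt{G - 204}}{3} = \frac{\sqrt{-204 + G}}{3}$)
$A{\left(Y{\left(15,10 \right)} \right)} - 30717 = \frac{\sqrt{-204 + \left(96 + 2 \cdot 15\right)}}{3} - 30717 = \frac{\sqrt{-204 + \left(96 + 30\right)}}{3} - 30717 = \frac{\sqrt{-204 + 126}}{3} - 30717 = \frac{\sqrt{-78}}{3} - 30717 = \frac{i \sqrt{78}}{3} - 30717 = -30717 + \frac{i \sqrt{78}}{3}$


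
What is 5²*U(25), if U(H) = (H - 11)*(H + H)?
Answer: 17500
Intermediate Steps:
U(H) = 2*H*(-11 + H) (U(H) = (-11 + H)*(2*H) = 2*H*(-11 + H))
5²*U(25) = 5²*(2*25*(-11 + 25)) = 25*(2*25*14) = 25*700 = 17500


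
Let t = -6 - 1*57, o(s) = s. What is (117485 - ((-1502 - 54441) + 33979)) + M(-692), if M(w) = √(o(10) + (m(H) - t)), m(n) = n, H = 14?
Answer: 139449 + √87 ≈ 1.3946e+5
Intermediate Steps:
t = -63 (t = -6 - 57 = -63)
M(w) = √87 (M(w) = √(10 + (14 - 1*(-63))) = √(10 + (14 + 63)) = √(10 + 77) = √87)
(117485 - ((-1502 - 54441) + 33979)) + M(-692) = (117485 - ((-1502 - 54441) + 33979)) + √87 = (117485 - (-55943 + 33979)) + √87 = (117485 - 1*(-21964)) + √87 = (117485 + 21964) + √87 = 139449 + √87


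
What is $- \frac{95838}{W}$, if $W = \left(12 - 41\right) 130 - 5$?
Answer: $\frac{95838}{3775} \approx 25.388$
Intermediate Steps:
$W = -3775$ ($W = \left(12 - 41\right) 130 - 5 = \left(-29\right) 130 - 5 = -3770 - 5 = -3775$)
$- \frac{95838}{W} = - \frac{95838}{-3775} = \left(-95838\right) \left(- \frac{1}{3775}\right) = \frac{95838}{3775}$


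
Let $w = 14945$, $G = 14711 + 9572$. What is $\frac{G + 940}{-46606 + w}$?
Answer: $- \frac{25223}{31661} \approx -0.79666$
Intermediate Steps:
$G = 24283$
$\frac{G + 940}{-46606 + w} = \frac{24283 + 940}{-46606 + 14945} = \frac{25223}{-31661} = 25223 \left(- \frac{1}{31661}\right) = - \frac{25223}{31661}$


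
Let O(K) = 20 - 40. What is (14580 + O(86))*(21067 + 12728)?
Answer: 492055200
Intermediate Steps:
O(K) = -20
(14580 + O(86))*(21067 + 12728) = (14580 - 20)*(21067 + 12728) = 14560*33795 = 492055200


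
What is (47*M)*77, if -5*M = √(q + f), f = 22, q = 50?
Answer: -21714*√2/5 ≈ -6141.6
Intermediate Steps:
M = -6*√2/5 (M = -√(50 + 22)/5 = -6*√2/5 ≈ -1.6971)
(47*M)*77 = (47*(-6*√2/5))*77 = -282*√2/5*77 = -21714*√2/5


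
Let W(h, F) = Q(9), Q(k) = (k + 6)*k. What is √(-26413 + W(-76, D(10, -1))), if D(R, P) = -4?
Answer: I*√26278 ≈ 162.1*I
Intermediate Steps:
Q(k) = k*(6 + k) (Q(k) = (6 + k)*k = k*(6 + k))
W(h, F) = 135 (W(h, F) = 9*(6 + 9) = 9*15 = 135)
√(-26413 + W(-76, D(10, -1))) = √(-26413 + 135) = √(-26278) = I*√26278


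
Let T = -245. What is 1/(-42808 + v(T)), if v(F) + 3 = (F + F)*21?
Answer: -1/53101 ≈ -1.8832e-5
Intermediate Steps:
v(F) = -3 + 42*F (v(F) = -3 + (F + F)*21 = -3 + (2*F)*21 = -3 + 42*F)
1/(-42808 + v(T)) = 1/(-42808 + (-3 + 42*(-245))) = 1/(-42808 + (-3 - 10290)) = 1/(-42808 - 10293) = 1/(-53101) = -1/53101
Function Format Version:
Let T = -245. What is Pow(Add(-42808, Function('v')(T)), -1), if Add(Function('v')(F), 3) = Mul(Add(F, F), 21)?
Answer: Rational(-1, 53101) ≈ -1.8832e-5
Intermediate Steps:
Function('v')(F) = Add(-3, Mul(42, F)) (Function('v')(F) = Add(-3, Mul(Add(F, F), 21)) = Add(-3, Mul(Mul(2, F), 21)) = Add(-3, Mul(42, F)))
Pow(Add(-42808, Function('v')(T)), -1) = Pow(Add(-42808, Add(-3, Mul(42, -245))), -1) = Pow(Add(-42808, Add(-3, -10290)), -1) = Pow(Add(-42808, -10293), -1) = Pow(-53101, -1) = Rational(-1, 53101)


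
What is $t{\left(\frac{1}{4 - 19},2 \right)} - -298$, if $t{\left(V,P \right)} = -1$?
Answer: $297$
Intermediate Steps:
$t{\left(\frac{1}{4 - 19},2 \right)} - -298 = -1 - -298 = -1 + 298 = 297$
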